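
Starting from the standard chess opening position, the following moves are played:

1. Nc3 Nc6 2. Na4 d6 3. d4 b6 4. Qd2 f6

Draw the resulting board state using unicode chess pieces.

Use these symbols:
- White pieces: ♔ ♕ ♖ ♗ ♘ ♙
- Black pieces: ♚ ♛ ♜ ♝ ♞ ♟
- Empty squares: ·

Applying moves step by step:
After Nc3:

♜ ♞ ♝ ♛ ♚ ♝ ♞ ♜
♟ ♟ ♟ ♟ ♟ ♟ ♟ ♟
· · · · · · · ·
· · · · · · · ·
· · · · · · · ·
· · ♘ · · · · ·
♙ ♙ ♙ ♙ ♙ ♙ ♙ ♙
♖ · ♗ ♕ ♔ ♗ ♘ ♖


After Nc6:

♜ · ♝ ♛ ♚ ♝ ♞ ♜
♟ ♟ ♟ ♟ ♟ ♟ ♟ ♟
· · ♞ · · · · ·
· · · · · · · ·
· · · · · · · ·
· · ♘ · · · · ·
♙ ♙ ♙ ♙ ♙ ♙ ♙ ♙
♖ · ♗ ♕ ♔ ♗ ♘ ♖


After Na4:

♜ · ♝ ♛ ♚ ♝ ♞ ♜
♟ ♟ ♟ ♟ ♟ ♟ ♟ ♟
· · ♞ · · · · ·
· · · · · · · ·
♘ · · · · · · ·
· · · · · · · ·
♙ ♙ ♙ ♙ ♙ ♙ ♙ ♙
♖ · ♗ ♕ ♔ ♗ ♘ ♖


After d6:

♜ · ♝ ♛ ♚ ♝ ♞ ♜
♟ ♟ ♟ · ♟ ♟ ♟ ♟
· · ♞ ♟ · · · ·
· · · · · · · ·
♘ · · · · · · ·
· · · · · · · ·
♙ ♙ ♙ ♙ ♙ ♙ ♙ ♙
♖ · ♗ ♕ ♔ ♗ ♘ ♖


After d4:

♜ · ♝ ♛ ♚ ♝ ♞ ♜
♟ ♟ ♟ · ♟ ♟ ♟ ♟
· · ♞ ♟ · · · ·
· · · · · · · ·
♘ · · ♙ · · · ·
· · · · · · · ·
♙ ♙ ♙ · ♙ ♙ ♙ ♙
♖ · ♗ ♕ ♔ ♗ ♘ ♖


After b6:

♜ · ♝ ♛ ♚ ♝ ♞ ♜
♟ · ♟ · ♟ ♟ ♟ ♟
· ♟ ♞ ♟ · · · ·
· · · · · · · ·
♘ · · ♙ · · · ·
· · · · · · · ·
♙ ♙ ♙ · ♙ ♙ ♙ ♙
♖ · ♗ ♕ ♔ ♗ ♘ ♖


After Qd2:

♜ · ♝ ♛ ♚ ♝ ♞ ♜
♟ · ♟ · ♟ ♟ ♟ ♟
· ♟ ♞ ♟ · · · ·
· · · · · · · ·
♘ · · ♙ · · · ·
· · · · · · · ·
♙ ♙ ♙ ♕ ♙ ♙ ♙ ♙
♖ · ♗ · ♔ ♗ ♘ ♖


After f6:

♜ · ♝ ♛ ♚ ♝ ♞ ♜
♟ · ♟ · ♟ · ♟ ♟
· ♟ ♞ ♟ · ♟ · ·
· · · · · · · ·
♘ · · ♙ · · · ·
· · · · · · · ·
♙ ♙ ♙ ♕ ♙ ♙ ♙ ♙
♖ · ♗ · ♔ ♗ ♘ ♖



  a b c d e f g h
  ─────────────────
8│♜ · ♝ ♛ ♚ ♝ ♞ ♜│8
7│♟ · ♟ · ♟ · ♟ ♟│7
6│· ♟ ♞ ♟ · ♟ · ·│6
5│· · · · · · · ·│5
4│♘ · · ♙ · · · ·│4
3│· · · · · · · ·│3
2│♙ ♙ ♙ ♕ ♙ ♙ ♙ ♙│2
1│♖ · ♗ · ♔ ♗ ♘ ♖│1
  ─────────────────
  a b c d e f g h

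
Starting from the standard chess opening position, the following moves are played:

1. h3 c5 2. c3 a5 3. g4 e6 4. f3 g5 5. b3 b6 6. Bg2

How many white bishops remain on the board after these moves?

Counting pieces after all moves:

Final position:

  a b c d e f g h
  ─────────────────
8│♜ ♞ ♝ ♛ ♚ ♝ ♞ ♜│8
7│· · · ♟ · ♟ · ♟│7
6│· ♟ · · ♟ · · ·│6
5│♟ · ♟ · · · ♟ ·│5
4│· · · · · · ♙ ·│4
3│· ♙ ♙ · · ♙ · ♙│3
2│♙ · · ♙ ♙ · ♗ ·│2
1│♖ ♘ ♗ ♕ ♔ · ♘ ♖│1
  ─────────────────
  a b c d e f g h


2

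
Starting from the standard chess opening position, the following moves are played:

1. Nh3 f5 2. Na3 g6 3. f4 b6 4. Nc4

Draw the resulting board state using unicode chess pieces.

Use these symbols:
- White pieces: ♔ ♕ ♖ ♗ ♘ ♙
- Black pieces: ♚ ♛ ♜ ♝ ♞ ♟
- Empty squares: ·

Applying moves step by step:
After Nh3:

♜ ♞ ♝ ♛ ♚ ♝ ♞ ♜
♟ ♟ ♟ ♟ ♟ ♟ ♟ ♟
· · · · · · · ·
· · · · · · · ·
· · · · · · · ·
· · · · · · · ♘
♙ ♙ ♙ ♙ ♙ ♙ ♙ ♙
♖ ♘ ♗ ♕ ♔ ♗ · ♖


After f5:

♜ ♞ ♝ ♛ ♚ ♝ ♞ ♜
♟ ♟ ♟ ♟ ♟ · ♟ ♟
· · · · · · · ·
· · · · · ♟ · ·
· · · · · · · ·
· · · · · · · ♘
♙ ♙ ♙ ♙ ♙ ♙ ♙ ♙
♖ ♘ ♗ ♕ ♔ ♗ · ♖


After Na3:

♜ ♞ ♝ ♛ ♚ ♝ ♞ ♜
♟ ♟ ♟ ♟ ♟ · ♟ ♟
· · · · · · · ·
· · · · · ♟ · ·
· · · · · · · ·
♘ · · · · · · ♘
♙ ♙ ♙ ♙ ♙ ♙ ♙ ♙
♖ · ♗ ♕ ♔ ♗ · ♖


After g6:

♜ ♞ ♝ ♛ ♚ ♝ ♞ ♜
♟ ♟ ♟ ♟ ♟ · · ♟
· · · · · · ♟ ·
· · · · · ♟ · ·
· · · · · · · ·
♘ · · · · · · ♘
♙ ♙ ♙ ♙ ♙ ♙ ♙ ♙
♖ · ♗ ♕ ♔ ♗ · ♖


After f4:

♜ ♞ ♝ ♛ ♚ ♝ ♞ ♜
♟ ♟ ♟ ♟ ♟ · · ♟
· · · · · · ♟ ·
· · · · · ♟ · ·
· · · · · ♙ · ·
♘ · · · · · · ♘
♙ ♙ ♙ ♙ ♙ · ♙ ♙
♖ · ♗ ♕ ♔ ♗ · ♖


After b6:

♜ ♞ ♝ ♛ ♚ ♝ ♞ ♜
♟ · ♟ ♟ ♟ · · ♟
· ♟ · · · · ♟ ·
· · · · · ♟ · ·
· · · · · ♙ · ·
♘ · · · · · · ♘
♙ ♙ ♙ ♙ ♙ · ♙ ♙
♖ · ♗ ♕ ♔ ♗ · ♖


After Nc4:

♜ ♞ ♝ ♛ ♚ ♝ ♞ ♜
♟ · ♟ ♟ ♟ · · ♟
· ♟ · · · · ♟ ·
· · · · · ♟ · ·
· · ♘ · · ♙ · ·
· · · · · · · ♘
♙ ♙ ♙ ♙ ♙ · ♙ ♙
♖ · ♗ ♕ ♔ ♗ · ♖



  a b c d e f g h
  ─────────────────
8│♜ ♞ ♝ ♛ ♚ ♝ ♞ ♜│8
7│♟ · ♟ ♟ ♟ · · ♟│7
6│· ♟ · · · · ♟ ·│6
5│· · · · · ♟ · ·│5
4│· · ♘ · · ♙ · ·│4
3│· · · · · · · ♘│3
2│♙ ♙ ♙ ♙ ♙ · ♙ ♙│2
1│♖ · ♗ ♕ ♔ ♗ · ♖│1
  ─────────────────
  a b c d e f g h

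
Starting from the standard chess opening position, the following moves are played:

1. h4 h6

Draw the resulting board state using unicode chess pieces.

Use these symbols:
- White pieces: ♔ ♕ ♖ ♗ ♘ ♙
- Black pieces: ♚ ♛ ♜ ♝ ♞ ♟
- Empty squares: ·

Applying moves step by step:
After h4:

♜ ♞ ♝ ♛ ♚ ♝ ♞ ♜
♟ ♟ ♟ ♟ ♟ ♟ ♟ ♟
· · · · · · · ·
· · · · · · · ·
· · · · · · · ♙
· · · · · · · ·
♙ ♙ ♙ ♙ ♙ ♙ ♙ ·
♖ ♘ ♗ ♕ ♔ ♗ ♘ ♖


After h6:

♜ ♞ ♝ ♛ ♚ ♝ ♞ ♜
♟ ♟ ♟ ♟ ♟ ♟ ♟ ·
· · · · · · · ♟
· · · · · · · ·
· · · · · · · ♙
· · · · · · · ·
♙ ♙ ♙ ♙ ♙ ♙ ♙ ·
♖ ♘ ♗ ♕ ♔ ♗ ♘ ♖



  a b c d e f g h
  ─────────────────
8│♜ ♞ ♝ ♛ ♚ ♝ ♞ ♜│8
7│♟ ♟ ♟ ♟ ♟ ♟ ♟ ·│7
6│· · · · · · · ♟│6
5│· · · · · · · ·│5
4│· · · · · · · ♙│4
3│· · · · · · · ·│3
2│♙ ♙ ♙ ♙ ♙ ♙ ♙ ·│2
1│♖ ♘ ♗ ♕ ♔ ♗ ♘ ♖│1
  ─────────────────
  a b c d e f g h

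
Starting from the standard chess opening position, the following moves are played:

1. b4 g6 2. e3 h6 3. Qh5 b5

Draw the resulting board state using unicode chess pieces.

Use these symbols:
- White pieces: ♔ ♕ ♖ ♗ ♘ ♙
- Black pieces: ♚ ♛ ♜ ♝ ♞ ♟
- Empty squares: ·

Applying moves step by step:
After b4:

♜ ♞ ♝ ♛ ♚ ♝ ♞ ♜
♟ ♟ ♟ ♟ ♟ ♟ ♟ ♟
· · · · · · · ·
· · · · · · · ·
· ♙ · · · · · ·
· · · · · · · ·
♙ · ♙ ♙ ♙ ♙ ♙ ♙
♖ ♘ ♗ ♕ ♔ ♗ ♘ ♖


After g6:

♜ ♞ ♝ ♛ ♚ ♝ ♞ ♜
♟ ♟ ♟ ♟ ♟ ♟ · ♟
· · · · · · ♟ ·
· · · · · · · ·
· ♙ · · · · · ·
· · · · · · · ·
♙ · ♙ ♙ ♙ ♙ ♙ ♙
♖ ♘ ♗ ♕ ♔ ♗ ♘ ♖


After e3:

♜ ♞ ♝ ♛ ♚ ♝ ♞ ♜
♟ ♟ ♟ ♟ ♟ ♟ · ♟
· · · · · · ♟ ·
· · · · · · · ·
· ♙ · · · · · ·
· · · · ♙ · · ·
♙ · ♙ ♙ · ♙ ♙ ♙
♖ ♘ ♗ ♕ ♔ ♗ ♘ ♖


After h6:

♜ ♞ ♝ ♛ ♚ ♝ ♞ ♜
♟ ♟ ♟ ♟ ♟ ♟ · ·
· · · · · · ♟ ♟
· · · · · · · ·
· ♙ · · · · · ·
· · · · ♙ · · ·
♙ · ♙ ♙ · ♙ ♙ ♙
♖ ♘ ♗ ♕ ♔ ♗ ♘ ♖


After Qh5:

♜ ♞ ♝ ♛ ♚ ♝ ♞ ♜
♟ ♟ ♟ ♟ ♟ ♟ · ·
· · · · · · ♟ ♟
· · · · · · · ♕
· ♙ · · · · · ·
· · · · ♙ · · ·
♙ · ♙ ♙ · ♙ ♙ ♙
♖ ♘ ♗ · ♔ ♗ ♘ ♖


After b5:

♜ ♞ ♝ ♛ ♚ ♝ ♞ ♜
♟ · ♟ ♟ ♟ ♟ · ·
· · · · · · ♟ ♟
· ♟ · · · · · ♕
· ♙ · · · · · ·
· · · · ♙ · · ·
♙ · ♙ ♙ · ♙ ♙ ♙
♖ ♘ ♗ · ♔ ♗ ♘ ♖



  a b c d e f g h
  ─────────────────
8│♜ ♞ ♝ ♛ ♚ ♝ ♞ ♜│8
7│♟ · ♟ ♟ ♟ ♟ · ·│7
6│· · · · · · ♟ ♟│6
5│· ♟ · · · · · ♕│5
4│· ♙ · · · · · ·│4
3│· · · · ♙ · · ·│3
2│♙ · ♙ ♙ · ♙ ♙ ♙│2
1│♖ ♘ ♗ · ♔ ♗ ♘ ♖│1
  ─────────────────
  a b c d e f g h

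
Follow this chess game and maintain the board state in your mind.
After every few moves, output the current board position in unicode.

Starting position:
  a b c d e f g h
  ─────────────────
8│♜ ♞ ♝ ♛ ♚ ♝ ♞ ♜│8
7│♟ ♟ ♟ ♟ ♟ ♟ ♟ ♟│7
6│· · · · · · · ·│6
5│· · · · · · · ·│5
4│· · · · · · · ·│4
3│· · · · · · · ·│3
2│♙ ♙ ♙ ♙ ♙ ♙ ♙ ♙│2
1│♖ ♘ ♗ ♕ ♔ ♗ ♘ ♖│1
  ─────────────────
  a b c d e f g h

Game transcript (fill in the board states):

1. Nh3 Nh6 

  a b c d e f g h
  ─────────────────
8│♜ ♞ ♝ ♛ ♚ ♝ · ♜│8
7│♟ ♟ ♟ ♟ ♟ ♟ ♟ ♟│7
6│· · · · · · · ♞│6
5│· · · · · · · ·│5
4│· · · · · · · ·│4
3│· · · · · · · ♘│3
2│♙ ♙ ♙ ♙ ♙ ♙ ♙ ♙│2
1│♖ ♘ ♗ ♕ ♔ ♗ · ♖│1
  ─────────────────
  a b c d e f g h

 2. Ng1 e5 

  a b c d e f g h
  ─────────────────
8│♜ ♞ ♝ ♛ ♚ ♝ · ♜│8
7│♟ ♟ ♟ ♟ · ♟ ♟ ♟│7
6│· · · · · · · ♞│6
5│· · · · ♟ · · ·│5
4│· · · · · · · ·│4
3│· · · · · · · ·│3
2│♙ ♙ ♙ ♙ ♙ ♙ ♙ ♙│2
1│♖ ♘ ♗ ♕ ♔ ♗ ♘ ♖│1
  ─────────────────
  a b c d e f g h

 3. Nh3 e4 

  a b c d e f g h
  ─────────────────
8│♜ ♞ ♝ ♛ ♚ ♝ · ♜│8
7│♟ ♟ ♟ ♟ · ♟ ♟ ♟│7
6│· · · · · · · ♞│6
5│· · · · · · · ·│5
4│· · · · ♟ · · ·│4
3│· · · · · · · ♘│3
2│♙ ♙ ♙ ♙ ♙ ♙ ♙ ♙│2
1│♖ ♘ ♗ ♕ ♔ ♗ · ♖│1
  ─────────────────
  a b c d e f g h



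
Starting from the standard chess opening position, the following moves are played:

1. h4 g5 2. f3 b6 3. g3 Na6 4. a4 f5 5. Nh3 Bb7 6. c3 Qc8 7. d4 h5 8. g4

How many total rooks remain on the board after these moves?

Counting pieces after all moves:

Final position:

  a b c d e f g h
  ─────────────────
8│♜ · ♛ · ♚ ♝ ♞ ♜│8
7│♟ ♝ ♟ ♟ ♟ · · ·│7
6│♞ ♟ · · · · · ·│6
5│· · · · · ♟ ♟ ♟│5
4│♙ · · ♙ · · ♙ ♙│4
3│· · ♙ · · ♙ · ♘│3
2│· ♙ · · ♙ · · ·│2
1│♖ ♘ ♗ ♕ ♔ ♗ · ♖│1
  ─────────────────
  a b c d e f g h


4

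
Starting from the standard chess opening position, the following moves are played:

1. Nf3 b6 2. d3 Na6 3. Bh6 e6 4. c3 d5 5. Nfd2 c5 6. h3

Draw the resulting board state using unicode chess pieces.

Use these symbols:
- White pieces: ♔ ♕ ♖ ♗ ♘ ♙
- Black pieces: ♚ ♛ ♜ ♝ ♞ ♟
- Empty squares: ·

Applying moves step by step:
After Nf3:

♜ ♞ ♝ ♛ ♚ ♝ ♞ ♜
♟ ♟ ♟ ♟ ♟ ♟ ♟ ♟
· · · · · · · ·
· · · · · · · ·
· · · · · · · ·
· · · · · ♘ · ·
♙ ♙ ♙ ♙ ♙ ♙ ♙ ♙
♖ ♘ ♗ ♕ ♔ ♗ · ♖


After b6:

♜ ♞ ♝ ♛ ♚ ♝ ♞ ♜
♟ · ♟ ♟ ♟ ♟ ♟ ♟
· ♟ · · · · · ·
· · · · · · · ·
· · · · · · · ·
· · · · · ♘ · ·
♙ ♙ ♙ ♙ ♙ ♙ ♙ ♙
♖ ♘ ♗ ♕ ♔ ♗ · ♖


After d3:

♜ ♞ ♝ ♛ ♚ ♝ ♞ ♜
♟ · ♟ ♟ ♟ ♟ ♟ ♟
· ♟ · · · · · ·
· · · · · · · ·
· · · · · · · ·
· · · ♙ · ♘ · ·
♙ ♙ ♙ · ♙ ♙ ♙ ♙
♖ ♘ ♗ ♕ ♔ ♗ · ♖


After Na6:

♜ · ♝ ♛ ♚ ♝ ♞ ♜
♟ · ♟ ♟ ♟ ♟ ♟ ♟
♞ ♟ · · · · · ·
· · · · · · · ·
· · · · · · · ·
· · · ♙ · ♘ · ·
♙ ♙ ♙ · ♙ ♙ ♙ ♙
♖ ♘ ♗ ♕ ♔ ♗ · ♖


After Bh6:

♜ · ♝ ♛ ♚ ♝ ♞ ♜
♟ · ♟ ♟ ♟ ♟ ♟ ♟
♞ ♟ · · · · · ♗
· · · · · · · ·
· · · · · · · ·
· · · ♙ · ♘ · ·
♙ ♙ ♙ · ♙ ♙ ♙ ♙
♖ ♘ · ♕ ♔ ♗ · ♖


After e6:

♜ · ♝ ♛ ♚ ♝ ♞ ♜
♟ · ♟ ♟ · ♟ ♟ ♟
♞ ♟ · · ♟ · · ♗
· · · · · · · ·
· · · · · · · ·
· · · ♙ · ♘ · ·
♙ ♙ ♙ · ♙ ♙ ♙ ♙
♖ ♘ · ♕ ♔ ♗ · ♖


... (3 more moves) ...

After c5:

♜ · ♝ ♛ ♚ ♝ ♞ ♜
♟ · · · · ♟ ♟ ♟
♞ ♟ · · ♟ · · ♗
· · ♟ ♟ · · · ·
· · · · · · · ·
· · ♙ ♙ · · · ·
♙ ♙ · ♘ ♙ ♙ ♙ ♙
♖ ♘ · ♕ ♔ ♗ · ♖


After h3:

♜ · ♝ ♛ ♚ ♝ ♞ ♜
♟ · · · · ♟ ♟ ♟
♞ ♟ · · ♟ · · ♗
· · ♟ ♟ · · · ·
· · · · · · · ·
· · ♙ ♙ · · · ♙
♙ ♙ · ♘ ♙ ♙ ♙ ·
♖ ♘ · ♕ ♔ ♗ · ♖



  a b c d e f g h
  ─────────────────
8│♜ · ♝ ♛ ♚ ♝ ♞ ♜│8
7│♟ · · · · ♟ ♟ ♟│7
6│♞ ♟ · · ♟ · · ♗│6
5│· · ♟ ♟ · · · ·│5
4│· · · · · · · ·│4
3│· · ♙ ♙ · · · ♙│3
2│♙ ♙ · ♘ ♙ ♙ ♙ ·│2
1│♖ ♘ · ♕ ♔ ♗ · ♖│1
  ─────────────────
  a b c d e f g h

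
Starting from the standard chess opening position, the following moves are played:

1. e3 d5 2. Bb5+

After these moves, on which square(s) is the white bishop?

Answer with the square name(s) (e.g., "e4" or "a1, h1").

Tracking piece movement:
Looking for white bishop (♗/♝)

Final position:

  a b c d e f g h
  ─────────────────
8│♜ ♞ ♝ ♛ ♚ ♝ ♞ ♜│8
7│♟ ♟ ♟ · ♟ ♟ ♟ ♟│7
6│· · · · · · · ·│6
5│· ♗ · ♟ · · · ·│5
4│· · · · · · · ·│4
3│· · · · ♙ · · ·│3
2│♙ ♙ ♙ ♙ · ♙ ♙ ♙│2
1│♖ ♘ ♗ ♕ ♔ · ♘ ♖│1
  ─────────────────
  a b c d e f g h


b5, c1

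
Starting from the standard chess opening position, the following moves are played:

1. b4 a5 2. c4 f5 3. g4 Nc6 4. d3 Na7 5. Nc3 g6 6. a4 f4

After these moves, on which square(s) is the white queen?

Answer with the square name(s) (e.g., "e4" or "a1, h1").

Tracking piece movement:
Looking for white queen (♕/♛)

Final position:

  a b c d e f g h
  ─────────────────
8│♜ · ♝ ♛ ♚ ♝ ♞ ♜│8
7│♞ ♟ ♟ ♟ ♟ · · ♟│7
6│· · · · · · ♟ ·│6
5│♟ · · · · · · ·│5
4│♙ ♙ ♙ · · ♟ ♙ ·│4
3│· · ♘ ♙ · · · ·│3
2│· · · · ♙ ♙ · ♙│2
1│♖ · ♗ ♕ ♔ ♗ ♘ ♖│1
  ─────────────────
  a b c d e f g h


d1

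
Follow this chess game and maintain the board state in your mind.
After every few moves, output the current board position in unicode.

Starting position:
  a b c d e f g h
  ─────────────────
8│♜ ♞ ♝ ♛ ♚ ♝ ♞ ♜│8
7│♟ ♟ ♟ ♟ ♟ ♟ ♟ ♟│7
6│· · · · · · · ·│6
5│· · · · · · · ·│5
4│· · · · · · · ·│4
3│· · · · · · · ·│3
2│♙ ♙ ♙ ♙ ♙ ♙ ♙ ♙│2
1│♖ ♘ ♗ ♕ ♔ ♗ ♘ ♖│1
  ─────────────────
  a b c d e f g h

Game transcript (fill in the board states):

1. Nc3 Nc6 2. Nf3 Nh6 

  a b c d e f g h
  ─────────────────
8│♜ · ♝ ♛ ♚ ♝ · ♜│8
7│♟ ♟ ♟ ♟ ♟ ♟ ♟ ♟│7
6│· · ♞ · · · · ♞│6
5│· · · · · · · ·│5
4│· · · · · · · ·│4
3│· · ♘ · · ♘ · ·│3
2│♙ ♙ ♙ ♙ ♙ ♙ ♙ ♙│2
1│♖ · ♗ ♕ ♔ ♗ · ♖│1
  ─────────────────
  a b c d e f g h

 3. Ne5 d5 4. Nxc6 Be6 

  a b c d e f g h
  ─────────────────
8│♜ · · ♛ ♚ ♝ · ♜│8
7│♟ ♟ ♟ · ♟ ♟ ♟ ♟│7
6│· · ♘ · ♝ · · ♞│6
5│· · · ♟ · · · ·│5
4│· · · · · · · ·│4
3│· · ♘ · · · · ·│3
2│♙ ♙ ♙ ♙ ♙ ♙ ♙ ♙│2
1│♖ · ♗ ♕ ♔ ♗ · ♖│1
  ─────────────────
  a b c d e f g h

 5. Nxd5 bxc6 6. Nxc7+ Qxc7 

  a b c d e f g h
  ─────────────────
8│♜ · · · ♚ ♝ · ♜│8
7│♟ · ♛ · ♟ ♟ ♟ ♟│7
6│· · ♟ · ♝ · · ♞│6
5│· · · · · · · ·│5
4│· · · · · · · ·│4
3│· · · · · · · ·│3
2│♙ ♙ ♙ ♙ ♙ ♙ ♙ ♙│2
1│♖ · ♗ ♕ ♔ ♗ · ♖│1
  ─────────────────
  a b c d e f g h

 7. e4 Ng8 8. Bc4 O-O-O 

  a b c d e f g h
  ─────────────────
8│· · ♚ ♜ · ♝ ♞ ♜│8
7│♟ · ♛ · ♟ ♟ ♟ ♟│7
6│· · ♟ · ♝ · · ·│6
5│· · · · · · · ·│5
4│· · ♗ · ♙ · · ·│4
3│· · · · · · · ·│3
2│♙ ♙ ♙ ♙ · ♙ ♙ ♙│2
1│♖ · ♗ ♕ ♔ · · ♖│1
  ─────────────────
  a b c d e f g h



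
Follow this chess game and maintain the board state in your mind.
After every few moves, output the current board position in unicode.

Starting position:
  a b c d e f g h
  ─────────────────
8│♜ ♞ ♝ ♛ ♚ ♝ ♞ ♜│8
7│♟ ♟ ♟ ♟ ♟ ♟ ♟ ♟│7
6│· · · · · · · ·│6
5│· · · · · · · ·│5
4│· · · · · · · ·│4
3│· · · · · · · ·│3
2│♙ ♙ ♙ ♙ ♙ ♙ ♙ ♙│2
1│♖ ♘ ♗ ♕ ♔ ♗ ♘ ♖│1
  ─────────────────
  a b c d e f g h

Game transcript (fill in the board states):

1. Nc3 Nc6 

  a b c d e f g h
  ─────────────────
8│♜ · ♝ ♛ ♚ ♝ ♞ ♜│8
7│♟ ♟ ♟ ♟ ♟ ♟ ♟ ♟│7
6│· · ♞ · · · · ·│6
5│· · · · · · · ·│5
4│· · · · · · · ·│4
3│· · ♘ · · · · ·│3
2│♙ ♙ ♙ ♙ ♙ ♙ ♙ ♙│2
1│♖ · ♗ ♕ ♔ ♗ ♘ ♖│1
  ─────────────────
  a b c d e f g h

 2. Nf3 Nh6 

  a b c d e f g h
  ─────────────────
8│♜ · ♝ ♛ ♚ ♝ · ♜│8
7│♟ ♟ ♟ ♟ ♟ ♟ ♟ ♟│7
6│· · ♞ · · · · ♞│6
5│· · · · · · · ·│5
4│· · · · · · · ·│4
3│· · ♘ · · ♘ · ·│3
2│♙ ♙ ♙ ♙ ♙ ♙ ♙ ♙│2
1│♖ · ♗ ♕ ♔ ♗ · ♖│1
  ─────────────────
  a b c d e f g h

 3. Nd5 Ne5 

  a b c d e f g h
  ─────────────────
8│♜ · ♝ ♛ ♚ ♝ · ♜│8
7│♟ ♟ ♟ ♟ ♟ ♟ ♟ ♟│7
6│· · · · · · · ♞│6
5│· · · ♘ ♞ · · ·│5
4│· · · · · · · ·│4
3│· · · · · ♘ · ·│3
2│♙ ♙ ♙ ♙ ♙ ♙ ♙ ♙│2
1│♖ · ♗ ♕ ♔ ♗ · ♖│1
  ─────────────────
  a b c d e f g h

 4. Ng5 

  a b c d e f g h
  ─────────────────
8│♜ · ♝ ♛ ♚ ♝ · ♜│8
7│♟ ♟ ♟ ♟ ♟ ♟ ♟ ♟│7
6│· · · · · · · ♞│6
5│· · · ♘ ♞ · ♘ ·│5
4│· · · · · · · ·│4
3│· · · · · · · ·│3
2│♙ ♙ ♙ ♙ ♙ ♙ ♙ ♙│2
1│♖ · ♗ ♕ ♔ ♗ · ♖│1
  ─────────────────
  a b c d e f g h


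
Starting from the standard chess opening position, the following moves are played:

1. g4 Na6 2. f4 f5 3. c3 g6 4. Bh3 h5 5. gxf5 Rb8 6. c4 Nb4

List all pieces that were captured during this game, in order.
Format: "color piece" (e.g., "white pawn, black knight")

Tracking captures:
  gxf5: captured black pawn

black pawn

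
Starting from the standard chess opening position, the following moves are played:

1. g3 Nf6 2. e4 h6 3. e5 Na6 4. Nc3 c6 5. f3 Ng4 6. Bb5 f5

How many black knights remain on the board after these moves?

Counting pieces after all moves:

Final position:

  a b c d e f g h
  ─────────────────
8│♜ · ♝ ♛ ♚ ♝ · ♜│8
7│♟ ♟ · ♟ ♟ · ♟ ·│7
6│♞ · ♟ · · · · ♟│6
5│· ♗ · · ♙ ♟ · ·│5
4│· · · · · · ♞ ·│4
3│· · ♘ · · ♙ ♙ ·│3
2│♙ ♙ ♙ ♙ · · · ♙│2
1│♖ · ♗ ♕ ♔ · ♘ ♖│1
  ─────────────────
  a b c d e f g h


2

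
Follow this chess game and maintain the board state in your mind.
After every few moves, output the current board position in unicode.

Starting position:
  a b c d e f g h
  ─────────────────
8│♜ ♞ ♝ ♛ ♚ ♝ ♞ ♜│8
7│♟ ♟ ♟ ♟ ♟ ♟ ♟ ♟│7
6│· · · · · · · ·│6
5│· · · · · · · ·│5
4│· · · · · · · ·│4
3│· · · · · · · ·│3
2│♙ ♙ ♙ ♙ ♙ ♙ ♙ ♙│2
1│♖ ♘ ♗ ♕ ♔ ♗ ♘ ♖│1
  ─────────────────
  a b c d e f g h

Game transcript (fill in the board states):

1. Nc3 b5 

  a b c d e f g h
  ─────────────────
8│♜ ♞ ♝ ♛ ♚ ♝ ♞ ♜│8
7│♟ · ♟ ♟ ♟ ♟ ♟ ♟│7
6│· · · · · · · ·│6
5│· ♟ · · · · · ·│5
4│· · · · · · · ·│4
3│· · ♘ · · · · ·│3
2│♙ ♙ ♙ ♙ ♙ ♙ ♙ ♙│2
1│♖ · ♗ ♕ ♔ ♗ ♘ ♖│1
  ─────────────────
  a b c d e f g h

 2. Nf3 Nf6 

  a b c d e f g h
  ─────────────────
8│♜ ♞ ♝ ♛ ♚ ♝ · ♜│8
7│♟ · ♟ ♟ ♟ ♟ ♟ ♟│7
6│· · · · · ♞ · ·│6
5│· ♟ · · · · · ·│5
4│· · · · · · · ·│4
3│· · ♘ · · ♘ · ·│3
2│♙ ♙ ♙ ♙ ♙ ♙ ♙ ♙│2
1│♖ · ♗ ♕ ♔ ♗ · ♖│1
  ─────────────────
  a b c d e f g h

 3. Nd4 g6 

  a b c d e f g h
  ─────────────────
8│♜ ♞ ♝ ♛ ♚ ♝ · ♜│8
7│♟ · ♟ ♟ ♟ ♟ · ♟│7
6│· · · · · ♞ ♟ ·│6
5│· ♟ · · · · · ·│5
4│· · · ♘ · · · ·│4
3│· · ♘ · · · · ·│3
2│♙ ♙ ♙ ♙ ♙ ♙ ♙ ♙│2
1│♖ · ♗ ♕ ♔ ♗ · ♖│1
  ─────────────────
  a b c d e f g h

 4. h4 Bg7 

  a b c d e f g h
  ─────────────────
8│♜ ♞ ♝ ♛ ♚ · · ♜│8
7│♟ · ♟ ♟ ♟ ♟ ♝ ♟│7
6│· · · · · ♞ ♟ ·│6
5│· ♟ · · · · · ·│5
4│· · · ♘ · · · ♙│4
3│· · ♘ · · · · ·│3
2│♙ ♙ ♙ ♙ ♙ ♙ ♙ ·│2
1│♖ · ♗ ♕ ♔ ♗ · ♖│1
  ─────────────────
  a b c d e f g h

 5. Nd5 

  a b c d e f g h
  ─────────────────
8│♜ ♞ ♝ ♛ ♚ · · ♜│8
7│♟ · ♟ ♟ ♟ ♟ ♝ ♟│7
6│· · · · · ♞ ♟ ·│6
5│· ♟ · ♘ · · · ·│5
4│· · · ♘ · · · ♙│4
3│· · · · · · · ·│3
2│♙ ♙ ♙ ♙ ♙ ♙ ♙ ·│2
1│♖ · ♗ ♕ ♔ ♗ · ♖│1
  ─────────────────
  a b c d e f g h


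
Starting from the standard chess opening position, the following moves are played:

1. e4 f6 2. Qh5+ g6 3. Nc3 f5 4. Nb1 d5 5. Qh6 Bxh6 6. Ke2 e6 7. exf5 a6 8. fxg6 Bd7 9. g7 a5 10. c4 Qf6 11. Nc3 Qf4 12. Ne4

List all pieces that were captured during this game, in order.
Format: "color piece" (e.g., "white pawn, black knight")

Tracking captures:
  Bxh6: captured white queen
  exf5: captured black pawn
  fxg6: captured black pawn

white queen, black pawn, black pawn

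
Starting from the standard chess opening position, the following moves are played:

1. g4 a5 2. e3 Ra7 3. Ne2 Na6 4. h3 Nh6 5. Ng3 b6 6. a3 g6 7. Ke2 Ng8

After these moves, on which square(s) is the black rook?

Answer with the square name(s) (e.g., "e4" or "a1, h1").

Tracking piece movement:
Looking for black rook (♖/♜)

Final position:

  a b c d e f g h
  ─────────────────
8│· · ♝ ♛ ♚ ♝ ♞ ♜│8
7│♜ · ♟ ♟ ♟ ♟ · ♟│7
6│♞ ♟ · · · · ♟ ·│6
5│♟ · · · · · · ·│5
4│· · · · · · ♙ ·│4
3│♙ · · · ♙ · ♘ ♙│3
2│· ♙ ♙ ♙ ♔ ♙ · ·│2
1│♖ ♘ ♗ ♕ · ♗ · ♖│1
  ─────────────────
  a b c d e f g h


a7, h8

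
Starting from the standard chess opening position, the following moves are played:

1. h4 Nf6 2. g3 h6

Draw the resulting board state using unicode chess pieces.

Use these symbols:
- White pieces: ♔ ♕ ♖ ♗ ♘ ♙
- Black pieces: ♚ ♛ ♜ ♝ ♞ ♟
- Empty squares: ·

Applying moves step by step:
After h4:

♜ ♞ ♝ ♛ ♚ ♝ ♞ ♜
♟ ♟ ♟ ♟ ♟ ♟ ♟ ♟
· · · · · · · ·
· · · · · · · ·
· · · · · · · ♙
· · · · · · · ·
♙ ♙ ♙ ♙ ♙ ♙ ♙ ·
♖ ♘ ♗ ♕ ♔ ♗ ♘ ♖


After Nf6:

♜ ♞ ♝ ♛ ♚ ♝ · ♜
♟ ♟ ♟ ♟ ♟ ♟ ♟ ♟
· · · · · ♞ · ·
· · · · · · · ·
· · · · · · · ♙
· · · · · · · ·
♙ ♙ ♙ ♙ ♙ ♙ ♙ ·
♖ ♘ ♗ ♕ ♔ ♗ ♘ ♖


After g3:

♜ ♞ ♝ ♛ ♚ ♝ · ♜
♟ ♟ ♟ ♟ ♟ ♟ ♟ ♟
· · · · · ♞ · ·
· · · · · · · ·
· · · · · · · ♙
· · · · · · ♙ ·
♙ ♙ ♙ ♙ ♙ ♙ · ·
♖ ♘ ♗ ♕ ♔ ♗ ♘ ♖


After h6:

♜ ♞ ♝ ♛ ♚ ♝ · ♜
♟ ♟ ♟ ♟ ♟ ♟ ♟ ·
· · · · · ♞ · ♟
· · · · · · · ·
· · · · · · · ♙
· · · · · · ♙ ·
♙ ♙ ♙ ♙ ♙ ♙ · ·
♖ ♘ ♗ ♕ ♔ ♗ ♘ ♖



  a b c d e f g h
  ─────────────────
8│♜ ♞ ♝ ♛ ♚ ♝ · ♜│8
7│♟ ♟ ♟ ♟ ♟ ♟ ♟ ·│7
6│· · · · · ♞ · ♟│6
5│· · · · · · · ·│5
4│· · · · · · · ♙│4
3│· · · · · · ♙ ·│3
2│♙ ♙ ♙ ♙ ♙ ♙ · ·│2
1│♖ ♘ ♗ ♕ ♔ ♗ ♘ ♖│1
  ─────────────────
  a b c d e f g h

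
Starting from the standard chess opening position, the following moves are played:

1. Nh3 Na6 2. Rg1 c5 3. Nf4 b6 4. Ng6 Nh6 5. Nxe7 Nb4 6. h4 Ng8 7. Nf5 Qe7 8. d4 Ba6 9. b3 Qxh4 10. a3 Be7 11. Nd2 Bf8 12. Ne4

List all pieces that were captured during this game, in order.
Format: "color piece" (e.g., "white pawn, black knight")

Tracking captures:
  Nxe7: captured black pawn
  Qxh4: captured white pawn

black pawn, white pawn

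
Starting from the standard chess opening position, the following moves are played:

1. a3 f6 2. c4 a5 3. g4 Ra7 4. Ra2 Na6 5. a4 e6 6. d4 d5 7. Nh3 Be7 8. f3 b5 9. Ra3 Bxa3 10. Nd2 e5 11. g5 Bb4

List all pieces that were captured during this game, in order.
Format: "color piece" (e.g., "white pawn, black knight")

Tracking captures:
  Bxa3: captured white rook

white rook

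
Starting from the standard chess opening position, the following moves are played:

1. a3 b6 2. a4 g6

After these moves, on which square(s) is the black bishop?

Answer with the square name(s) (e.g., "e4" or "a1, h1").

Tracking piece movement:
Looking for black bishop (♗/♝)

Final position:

  a b c d e f g h
  ─────────────────
8│♜ ♞ ♝ ♛ ♚ ♝ ♞ ♜│8
7│♟ · ♟ ♟ ♟ ♟ · ♟│7
6│· ♟ · · · · ♟ ·│6
5│· · · · · · · ·│5
4│♙ · · · · · · ·│4
3│· · · · · · · ·│3
2│· ♙ ♙ ♙ ♙ ♙ ♙ ♙│2
1│♖ ♘ ♗ ♕ ♔ ♗ ♘ ♖│1
  ─────────────────
  a b c d e f g h


c8, f8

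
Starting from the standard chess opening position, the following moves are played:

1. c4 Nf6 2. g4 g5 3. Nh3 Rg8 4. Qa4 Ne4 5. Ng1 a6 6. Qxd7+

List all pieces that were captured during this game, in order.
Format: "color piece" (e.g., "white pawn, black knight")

Tracking captures:
  Qxd7+: captured black pawn

black pawn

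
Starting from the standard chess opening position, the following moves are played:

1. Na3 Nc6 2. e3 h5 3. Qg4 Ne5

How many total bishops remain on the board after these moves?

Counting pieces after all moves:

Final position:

  a b c d e f g h
  ─────────────────
8│♜ · ♝ ♛ ♚ ♝ ♞ ♜│8
7│♟ ♟ ♟ ♟ ♟ ♟ ♟ ·│7
6│· · · · · · · ·│6
5│· · · · ♞ · · ♟│5
4│· · · · · · ♕ ·│4
3│♘ · · · ♙ · · ·│3
2│♙ ♙ ♙ ♙ · ♙ ♙ ♙│2
1│♖ · ♗ · ♔ ♗ ♘ ♖│1
  ─────────────────
  a b c d e f g h


4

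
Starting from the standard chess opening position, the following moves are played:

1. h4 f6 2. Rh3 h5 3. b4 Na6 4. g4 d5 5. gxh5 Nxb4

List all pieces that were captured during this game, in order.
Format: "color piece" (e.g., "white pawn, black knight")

Tracking captures:
  gxh5: captured black pawn
  Nxb4: captured white pawn

black pawn, white pawn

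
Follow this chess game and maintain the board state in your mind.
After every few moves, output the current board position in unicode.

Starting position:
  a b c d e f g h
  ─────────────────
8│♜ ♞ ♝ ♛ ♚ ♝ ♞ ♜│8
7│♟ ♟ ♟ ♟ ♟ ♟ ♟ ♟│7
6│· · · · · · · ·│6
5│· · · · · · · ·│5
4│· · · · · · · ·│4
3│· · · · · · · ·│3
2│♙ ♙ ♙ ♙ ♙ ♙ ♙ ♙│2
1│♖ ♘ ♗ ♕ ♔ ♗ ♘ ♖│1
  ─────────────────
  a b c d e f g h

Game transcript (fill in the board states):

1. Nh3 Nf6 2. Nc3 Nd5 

  a b c d e f g h
  ─────────────────
8│♜ ♞ ♝ ♛ ♚ ♝ · ♜│8
7│♟ ♟ ♟ ♟ ♟ ♟ ♟ ♟│7
6│· · · · · · · ·│6
5│· · · ♞ · · · ·│5
4│· · · · · · · ·│4
3│· · ♘ · · · · ♘│3
2│♙ ♙ ♙ ♙ ♙ ♙ ♙ ♙│2
1│♖ · ♗ ♕ ♔ ♗ · ♖│1
  ─────────────────
  a b c d e f g h

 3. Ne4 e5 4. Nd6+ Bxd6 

  a b c d e f g h
  ─────────────────
8│♜ ♞ ♝ ♛ ♚ · · ♜│8
7│♟ ♟ ♟ ♟ · ♟ ♟ ♟│7
6│· · · ♝ · · · ·│6
5│· · · ♞ ♟ · · ·│5
4│· · · · · · · ·│4
3│· · · · · · · ♘│3
2│♙ ♙ ♙ ♙ ♙ ♙ ♙ ♙│2
1│♖ · ♗ ♕ ♔ ♗ · ♖│1
  ─────────────────
  a b c d e f g h

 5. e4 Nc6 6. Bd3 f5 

  a b c d e f g h
  ─────────────────
8│♜ · ♝ ♛ ♚ · · ♜│8
7│♟ ♟ ♟ ♟ · · ♟ ♟│7
6│· · ♞ ♝ · · · ·│6
5│· · · ♞ ♟ ♟ · ·│5
4│· · · · ♙ · · ·│4
3│· · · ♗ · · · ♘│3
2│♙ ♙ ♙ ♙ · ♙ ♙ ♙│2
1│♖ · ♗ ♕ ♔ · · ♖│1
  ─────────────────
  a b c d e f g h



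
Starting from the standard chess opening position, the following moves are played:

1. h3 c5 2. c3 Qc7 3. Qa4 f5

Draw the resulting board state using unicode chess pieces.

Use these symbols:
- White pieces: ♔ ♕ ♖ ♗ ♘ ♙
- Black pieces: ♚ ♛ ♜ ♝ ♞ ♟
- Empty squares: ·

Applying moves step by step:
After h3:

♜ ♞ ♝ ♛ ♚ ♝ ♞ ♜
♟ ♟ ♟ ♟ ♟ ♟ ♟ ♟
· · · · · · · ·
· · · · · · · ·
· · · · · · · ·
· · · · · · · ♙
♙ ♙ ♙ ♙ ♙ ♙ ♙ ·
♖ ♘ ♗ ♕ ♔ ♗ ♘ ♖


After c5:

♜ ♞ ♝ ♛ ♚ ♝ ♞ ♜
♟ ♟ · ♟ ♟ ♟ ♟ ♟
· · · · · · · ·
· · ♟ · · · · ·
· · · · · · · ·
· · · · · · · ♙
♙ ♙ ♙ ♙ ♙ ♙ ♙ ·
♖ ♘ ♗ ♕ ♔ ♗ ♘ ♖


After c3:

♜ ♞ ♝ ♛ ♚ ♝ ♞ ♜
♟ ♟ · ♟ ♟ ♟ ♟ ♟
· · · · · · · ·
· · ♟ · · · · ·
· · · · · · · ·
· · ♙ · · · · ♙
♙ ♙ · ♙ ♙ ♙ ♙ ·
♖ ♘ ♗ ♕ ♔ ♗ ♘ ♖


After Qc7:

♜ ♞ ♝ · ♚ ♝ ♞ ♜
♟ ♟ ♛ ♟ ♟ ♟ ♟ ♟
· · · · · · · ·
· · ♟ · · · · ·
· · · · · · · ·
· · ♙ · · · · ♙
♙ ♙ · ♙ ♙ ♙ ♙ ·
♖ ♘ ♗ ♕ ♔ ♗ ♘ ♖


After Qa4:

♜ ♞ ♝ · ♚ ♝ ♞ ♜
♟ ♟ ♛ ♟ ♟ ♟ ♟ ♟
· · · · · · · ·
· · ♟ · · · · ·
♕ · · · · · · ·
· · ♙ · · · · ♙
♙ ♙ · ♙ ♙ ♙ ♙ ·
♖ ♘ ♗ · ♔ ♗ ♘ ♖


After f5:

♜ ♞ ♝ · ♚ ♝ ♞ ♜
♟ ♟ ♛ ♟ ♟ · ♟ ♟
· · · · · · · ·
· · ♟ · · ♟ · ·
♕ · · · · · · ·
· · ♙ · · · · ♙
♙ ♙ · ♙ ♙ ♙ ♙ ·
♖ ♘ ♗ · ♔ ♗ ♘ ♖



  a b c d e f g h
  ─────────────────
8│♜ ♞ ♝ · ♚ ♝ ♞ ♜│8
7│♟ ♟ ♛ ♟ ♟ · ♟ ♟│7
6│· · · · · · · ·│6
5│· · ♟ · · ♟ · ·│5
4│♕ · · · · · · ·│4
3│· · ♙ · · · · ♙│3
2│♙ ♙ · ♙ ♙ ♙ ♙ ·│2
1│♖ ♘ ♗ · ♔ ♗ ♘ ♖│1
  ─────────────────
  a b c d e f g h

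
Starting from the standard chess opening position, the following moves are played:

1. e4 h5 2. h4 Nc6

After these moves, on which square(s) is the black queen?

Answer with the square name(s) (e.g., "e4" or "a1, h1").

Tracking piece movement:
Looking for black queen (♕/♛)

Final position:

  a b c d e f g h
  ─────────────────
8│♜ · ♝ ♛ ♚ ♝ ♞ ♜│8
7│♟ ♟ ♟ ♟ ♟ ♟ ♟ ·│7
6│· · ♞ · · · · ·│6
5│· · · · · · · ♟│5
4│· · · · ♙ · · ♙│4
3│· · · · · · · ·│3
2│♙ ♙ ♙ ♙ · ♙ ♙ ·│2
1│♖ ♘ ♗ ♕ ♔ ♗ ♘ ♖│1
  ─────────────────
  a b c d e f g h


d8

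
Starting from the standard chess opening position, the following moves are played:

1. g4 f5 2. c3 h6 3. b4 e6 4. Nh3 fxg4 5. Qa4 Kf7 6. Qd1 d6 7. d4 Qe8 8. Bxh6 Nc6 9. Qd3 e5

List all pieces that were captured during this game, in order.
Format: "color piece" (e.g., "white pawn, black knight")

Tracking captures:
  fxg4: captured white pawn
  Bxh6: captured black pawn

white pawn, black pawn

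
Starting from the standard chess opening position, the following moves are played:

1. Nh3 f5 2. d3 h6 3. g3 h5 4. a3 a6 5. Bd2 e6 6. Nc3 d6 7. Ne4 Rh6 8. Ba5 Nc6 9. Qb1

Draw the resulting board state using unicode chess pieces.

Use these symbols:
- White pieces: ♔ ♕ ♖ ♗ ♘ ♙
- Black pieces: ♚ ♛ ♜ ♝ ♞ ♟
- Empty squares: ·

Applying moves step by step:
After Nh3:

♜ ♞ ♝ ♛ ♚ ♝ ♞ ♜
♟ ♟ ♟ ♟ ♟ ♟ ♟ ♟
· · · · · · · ·
· · · · · · · ·
· · · · · · · ·
· · · · · · · ♘
♙ ♙ ♙ ♙ ♙ ♙ ♙ ♙
♖ ♘ ♗ ♕ ♔ ♗ · ♖


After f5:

♜ ♞ ♝ ♛ ♚ ♝ ♞ ♜
♟ ♟ ♟ ♟ ♟ · ♟ ♟
· · · · · · · ·
· · · · · ♟ · ·
· · · · · · · ·
· · · · · · · ♘
♙ ♙ ♙ ♙ ♙ ♙ ♙ ♙
♖ ♘ ♗ ♕ ♔ ♗ · ♖


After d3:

♜ ♞ ♝ ♛ ♚ ♝ ♞ ♜
♟ ♟ ♟ ♟ ♟ · ♟ ♟
· · · · · · · ·
· · · · · ♟ · ·
· · · · · · · ·
· · · ♙ · · · ♘
♙ ♙ ♙ · ♙ ♙ ♙ ♙
♖ ♘ ♗ ♕ ♔ ♗ · ♖


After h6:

♜ ♞ ♝ ♛ ♚ ♝ ♞ ♜
♟ ♟ ♟ ♟ ♟ · ♟ ·
· · · · · · · ♟
· · · · · ♟ · ·
· · · · · · · ·
· · · ♙ · · · ♘
♙ ♙ ♙ · ♙ ♙ ♙ ♙
♖ ♘ ♗ ♕ ♔ ♗ · ♖


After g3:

♜ ♞ ♝ ♛ ♚ ♝ ♞ ♜
♟ ♟ ♟ ♟ ♟ · ♟ ·
· · · · · · · ♟
· · · · · ♟ · ·
· · · · · · · ·
· · · ♙ · · ♙ ♘
♙ ♙ ♙ · ♙ ♙ · ♙
♖ ♘ ♗ ♕ ♔ ♗ · ♖


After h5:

♜ ♞ ♝ ♛ ♚ ♝ ♞ ♜
♟ ♟ ♟ ♟ ♟ · ♟ ·
· · · · · · · ·
· · · · · ♟ · ♟
· · · · · · · ·
· · · ♙ · · ♙ ♘
♙ ♙ ♙ · ♙ ♙ · ♙
♖ ♘ ♗ ♕ ♔ ♗ · ♖


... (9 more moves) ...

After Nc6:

♜ · ♝ ♛ ♚ ♝ ♞ ·
· ♟ ♟ · · · ♟ ·
♟ · ♞ ♟ ♟ · · ♜
♗ · · · · ♟ · ♟
· · · · ♘ · · ·
♙ · · ♙ · · ♙ ♘
· ♙ ♙ · ♙ ♙ · ♙
♖ · · ♕ ♔ ♗ · ♖


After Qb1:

♜ · ♝ ♛ ♚ ♝ ♞ ·
· ♟ ♟ · · · ♟ ·
♟ · ♞ ♟ ♟ · · ♜
♗ · · · · ♟ · ♟
· · · · ♘ · · ·
♙ · · ♙ · · ♙ ♘
· ♙ ♙ · ♙ ♙ · ♙
♖ ♕ · · ♔ ♗ · ♖



  a b c d e f g h
  ─────────────────
8│♜ · ♝ ♛ ♚ ♝ ♞ ·│8
7│· ♟ ♟ · · · ♟ ·│7
6│♟ · ♞ ♟ ♟ · · ♜│6
5│♗ · · · · ♟ · ♟│5
4│· · · · ♘ · · ·│4
3│♙ · · ♙ · · ♙ ♘│3
2│· ♙ ♙ · ♙ ♙ · ♙│2
1│♖ ♕ · · ♔ ♗ · ♖│1
  ─────────────────
  a b c d e f g h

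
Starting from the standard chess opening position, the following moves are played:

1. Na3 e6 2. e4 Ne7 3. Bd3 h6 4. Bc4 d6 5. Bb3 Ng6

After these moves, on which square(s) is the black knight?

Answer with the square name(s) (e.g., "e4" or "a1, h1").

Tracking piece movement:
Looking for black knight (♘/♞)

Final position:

  a b c d e f g h
  ─────────────────
8│♜ ♞ ♝ ♛ ♚ ♝ · ♜│8
7│♟ ♟ ♟ · · ♟ ♟ ·│7
6│· · · ♟ ♟ · ♞ ♟│6
5│· · · · · · · ·│5
4│· · · · ♙ · · ·│4
3│♘ ♗ · · · · · ·│3
2│♙ ♙ ♙ ♙ · ♙ ♙ ♙│2
1│♖ · ♗ ♕ ♔ · ♘ ♖│1
  ─────────────────
  a b c d e f g h


b8, g6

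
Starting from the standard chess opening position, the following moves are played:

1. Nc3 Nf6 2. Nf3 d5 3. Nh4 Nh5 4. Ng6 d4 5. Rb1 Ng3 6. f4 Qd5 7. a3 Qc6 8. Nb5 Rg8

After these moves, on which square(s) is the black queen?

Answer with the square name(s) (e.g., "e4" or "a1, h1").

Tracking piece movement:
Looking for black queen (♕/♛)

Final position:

  a b c d e f g h
  ─────────────────
8│♜ ♞ ♝ · ♚ ♝ ♜ ·│8
7│♟ ♟ ♟ · ♟ ♟ ♟ ♟│7
6│· · ♛ · · · ♘ ·│6
5│· ♘ · · · · · ·│5
4│· · · ♟ · ♙ · ·│4
3│♙ · · · · · ♞ ·│3
2│· ♙ ♙ ♙ ♙ · ♙ ♙│2
1│· ♖ ♗ ♕ ♔ ♗ · ♖│1
  ─────────────────
  a b c d e f g h


c6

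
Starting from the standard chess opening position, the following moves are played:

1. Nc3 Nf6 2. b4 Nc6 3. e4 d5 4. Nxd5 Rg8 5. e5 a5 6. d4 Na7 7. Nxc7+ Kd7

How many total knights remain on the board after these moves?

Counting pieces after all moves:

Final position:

  a b c d e f g h
  ─────────────────
8│♜ · ♝ ♛ · ♝ ♜ ·│8
7│♞ ♟ ♘ ♚ ♟ ♟ ♟ ♟│7
6│· · · · · ♞ · ·│6
5│♟ · · · ♙ · · ·│5
4│· ♙ · ♙ · · · ·│4
3│· · · · · · · ·│3
2│♙ · ♙ · · ♙ ♙ ♙│2
1│♖ · ♗ ♕ ♔ ♗ ♘ ♖│1
  ─────────────────
  a b c d e f g h


4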